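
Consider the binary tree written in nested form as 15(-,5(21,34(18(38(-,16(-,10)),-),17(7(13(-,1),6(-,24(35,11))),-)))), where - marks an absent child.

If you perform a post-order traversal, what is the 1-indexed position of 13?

Post-order visits the left subtree, then the right subtree, then the node.
At 15: no left child.
At 15: go right to 5.
  At 5: go left to 21.
    21 is a leaf — visit 21.
  At 5: go right to 34.
    At 34: go left to 18.
      At 18: go left to 38.
        At 38: no left child.
        At 38: go right to 16.
          At 16: no left child.
          At 16: go right to 10.
            10 is a leaf — visit 10.
          Visit 16.
        Visit 38.
      At 18: no right child.
      Visit 18.
    At 34: go right to 17.
      At 17: go left to 7.
        At 7: go left to 13.
          At 13: no left child.
          At 13: go right to 1.
            1 is a leaf — visit 1.
          Visit 13.
        At 7: go right to 6.
          At 6: no left child.
          At 6: go right to 24.
            At 24: go left to 35.
              35 is a leaf — visit 35.
            At 24: go right to 11.
              11 is a leaf — visit 11.
            Visit 24.
          Visit 6.
        Visit 7.
      At 17: no right child.
      Visit 17.
    Visit 34.
  Visit 5.
Visit 15.
Full post-order sequence: 21, 10, 16, 38, 18, 1, 13, 35, 11, 24, 6, 7, 17, 34, 5, 15.

7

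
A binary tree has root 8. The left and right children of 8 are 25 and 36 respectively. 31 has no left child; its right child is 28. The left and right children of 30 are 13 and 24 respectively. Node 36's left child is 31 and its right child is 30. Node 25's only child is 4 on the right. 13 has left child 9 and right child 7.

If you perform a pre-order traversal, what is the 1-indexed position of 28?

Pre-order visits the node, then its left subtree, then its right subtree.
Visit 8.
At 8: go left to 25.
  Visit 25.
  At 25: no left child.
  At 25: go right to 4.
    4 is a leaf — visit 4.
At 8: go right to 36.
  Visit 36.
  At 36: go left to 31.
    Visit 31.
    At 31: no left child.
    At 31: go right to 28.
      28 is a leaf — visit 28.
  At 36: go right to 30.
    Visit 30.
    At 30: go left to 13.
      Visit 13.
      At 13: go left to 9.
        9 is a leaf — visit 9.
      At 13: go right to 7.
        7 is a leaf — visit 7.
    At 30: go right to 24.
      24 is a leaf — visit 24.
Full pre-order sequence: 8, 25, 4, 36, 31, 28, 30, 13, 9, 7, 24.

6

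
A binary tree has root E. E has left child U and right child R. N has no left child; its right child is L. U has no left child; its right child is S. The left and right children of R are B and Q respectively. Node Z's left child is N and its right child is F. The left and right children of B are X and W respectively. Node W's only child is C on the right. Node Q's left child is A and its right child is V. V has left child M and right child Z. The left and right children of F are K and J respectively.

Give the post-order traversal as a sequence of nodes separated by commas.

S, U, X, C, W, B, A, M, L, N, K, J, F, Z, V, Q, R, E

Post-order visits the left subtree, then the right subtree, then the node.
At E: go left to U.
  At U: no left child.
  At U: go right to S.
    S is a leaf — visit S.
  Visit U.
At E: go right to R.
  At R: go left to B.
    At B: go left to X.
      X is a leaf — visit X.
    At B: go right to W.
      At W: no left child.
      At W: go right to C.
        C is a leaf — visit C.
      Visit W.
    Visit B.
  At R: go right to Q.
    At Q: go left to A.
      A is a leaf — visit A.
    At Q: go right to V.
      At V: go left to M.
        M is a leaf — visit M.
      At V: go right to Z.
        At Z: go left to N.
          At N: no left child.
          At N: go right to L.
            L is a leaf — visit L.
          Visit N.
        At Z: go right to F.
          At F: go left to K.
            K is a leaf — visit K.
          At F: go right to J.
            J is a leaf — visit J.
          Visit F.
        Visit Z.
      Visit V.
    Visit Q.
  Visit R.
Visit E.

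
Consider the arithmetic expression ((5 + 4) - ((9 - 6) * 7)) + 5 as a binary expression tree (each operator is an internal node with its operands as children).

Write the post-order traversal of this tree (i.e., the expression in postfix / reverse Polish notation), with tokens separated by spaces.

Post-order on an expression tree gives postfix notation: for each operator, emit left operand, right operand, then the operator.

5 4 + 9 6 - 7 * - 5 +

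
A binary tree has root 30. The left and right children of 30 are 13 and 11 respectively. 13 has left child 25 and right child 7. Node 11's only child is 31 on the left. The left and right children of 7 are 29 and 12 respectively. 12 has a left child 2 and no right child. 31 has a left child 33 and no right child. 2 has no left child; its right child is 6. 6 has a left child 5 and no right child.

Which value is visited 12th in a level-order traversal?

Level-order visits nodes level by level from the root, left to right within each level.
Level 0: 30
Level 1: 13, 11
Level 2: 25, 7, 31
Level 3: 29, 12, 33
Level 4: 2
Level 5: 6
Level 6: 5
Full level-order sequence: 30, 13, 11, 25, 7, 31, 29, 12, 33, 2, 6, 5.

5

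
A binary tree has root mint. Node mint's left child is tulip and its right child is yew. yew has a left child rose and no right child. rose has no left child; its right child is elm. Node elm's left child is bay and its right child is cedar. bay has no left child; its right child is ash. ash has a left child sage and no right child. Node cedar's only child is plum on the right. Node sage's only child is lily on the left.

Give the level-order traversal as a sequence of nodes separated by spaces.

Level-order visits nodes level by level from the root, left to right within each level.
Level 0: mint
Level 1: tulip, yew
Level 2: rose
Level 3: elm
Level 4: bay, cedar
Level 5: ash, plum
Level 6: sage
Level 7: lily

mint tulip yew rose elm bay cedar ash plum sage lily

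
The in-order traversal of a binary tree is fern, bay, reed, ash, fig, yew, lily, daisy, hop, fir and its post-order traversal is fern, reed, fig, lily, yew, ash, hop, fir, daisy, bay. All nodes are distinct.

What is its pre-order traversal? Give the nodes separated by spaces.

The last element of post-order is the root; it splits in-order into left and right subtrees.
Root bay: left subtree has 1 node {fern}, right has 8 {reed, ash, fig, yew, lily, daisy, hop, fir}.
  Root daisy: left subtree has 5 nodes {reed, ash, fig, yew, lily}, right has 2 {hop, fir}.
    Root ash: left subtree has 1 node {reed}, right has 3 {fig, yew, lily}.
      Root yew: left subtree has 1 node {fig}, right has 1 {lily}.
    Root fir: left subtree has 1 node {hop}, right has 0 { }.

bay fern daisy ash reed yew fig lily fir hop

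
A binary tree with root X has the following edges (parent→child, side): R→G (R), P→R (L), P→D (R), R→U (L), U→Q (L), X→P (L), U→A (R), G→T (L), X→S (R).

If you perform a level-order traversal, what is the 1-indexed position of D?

5

Level-order visits nodes level by level from the root, left to right within each level.
Level 0: X
Level 1: P, S
Level 2: R, D
Level 3: U, G
Level 4: Q, A, T
Full level-order sequence: X, P, S, R, D, U, G, Q, A, T.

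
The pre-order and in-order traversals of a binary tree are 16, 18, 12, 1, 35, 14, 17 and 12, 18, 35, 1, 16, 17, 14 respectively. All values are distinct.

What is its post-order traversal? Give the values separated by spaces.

The first element of pre-order is the root; it splits in-order into left and right subtrees.
Root 16: left subtree has 4 nodes {12, 18, 35, 1}, right has 2 {17, 14}.
  Root 18: left subtree has 1 node {12}, right has 2 {35, 1}.
    Root 1: left subtree has 1 node {35}, right has 0 { }.
  Root 14: left subtree has 1 node {17}, right has 0 { }.

12 35 1 18 17 14 16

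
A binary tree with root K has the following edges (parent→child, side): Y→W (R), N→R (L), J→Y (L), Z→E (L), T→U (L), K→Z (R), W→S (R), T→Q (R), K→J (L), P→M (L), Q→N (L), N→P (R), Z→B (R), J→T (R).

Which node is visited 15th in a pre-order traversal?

B

Pre-order visits the node, then its left subtree, then its right subtree.
Visit K.
At K: go left to J.
  Visit J.
  At J: go left to Y.
    Visit Y.
    At Y: no left child.
    At Y: go right to W.
      Visit W.
      At W: no left child.
      At W: go right to S.
        S is a leaf — visit S.
  At J: go right to T.
    Visit T.
    At T: go left to U.
      U is a leaf — visit U.
    At T: go right to Q.
      Visit Q.
      At Q: go left to N.
        Visit N.
        At N: go left to R.
          R is a leaf — visit R.
        At N: go right to P.
          Visit P.
          At P: go left to M.
            M is a leaf — visit M.
          At P: no right child.
      At Q: no right child.
At K: go right to Z.
  Visit Z.
  At Z: go left to E.
    E is a leaf — visit E.
  At Z: go right to B.
    B is a leaf — visit B.
Full pre-order sequence: K, J, Y, W, S, T, U, Q, N, R, P, M, Z, E, B.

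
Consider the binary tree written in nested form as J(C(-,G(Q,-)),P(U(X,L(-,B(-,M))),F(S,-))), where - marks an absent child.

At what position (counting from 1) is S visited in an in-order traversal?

In-order visits the left subtree, then the node, then the right subtree.
At J: go left to C.
  At C: no left child.
  Visit C.
  At C: go right to G.
    At G: go left to Q.
      Q is a leaf — visit Q.
    Visit G.
    At G: no right child.
Visit J.
At J: go right to P.
  At P: go left to U.
    At U: go left to X.
      X is a leaf — visit X.
    Visit U.
    At U: go right to L.
      At L: no left child.
      Visit L.
      At L: go right to B.
        At B: no left child.
        Visit B.
        At B: go right to M.
          M is a leaf — visit M.
  Visit P.
  At P: go right to F.
    At F: go left to S.
      S is a leaf — visit S.
    Visit F.
    At F: no right child.
Full in-order sequence: C, Q, G, J, X, U, L, B, M, P, S, F.

11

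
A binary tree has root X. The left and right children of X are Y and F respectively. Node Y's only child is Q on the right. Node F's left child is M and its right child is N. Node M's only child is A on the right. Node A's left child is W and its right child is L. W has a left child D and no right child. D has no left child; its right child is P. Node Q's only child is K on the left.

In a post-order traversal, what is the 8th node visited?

A

Post-order visits the left subtree, then the right subtree, then the node.
At X: go left to Y.
  At Y: no left child.
  At Y: go right to Q.
    At Q: go left to K.
      K is a leaf — visit K.
    At Q: no right child.
    Visit Q.
  Visit Y.
At X: go right to F.
  At F: go left to M.
    At M: no left child.
    At M: go right to A.
      At A: go left to W.
        At W: go left to D.
          At D: no left child.
          At D: go right to P.
            P is a leaf — visit P.
          Visit D.
        At W: no right child.
        Visit W.
      At A: go right to L.
        L is a leaf — visit L.
      Visit A.
    Visit M.
  At F: go right to N.
    N is a leaf — visit N.
  Visit F.
Visit X.
Full post-order sequence: K, Q, Y, P, D, W, L, A, M, N, F, X.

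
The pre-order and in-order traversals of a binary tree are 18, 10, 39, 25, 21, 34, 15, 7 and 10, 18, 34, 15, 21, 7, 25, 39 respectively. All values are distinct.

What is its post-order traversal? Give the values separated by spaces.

10 15 34 7 21 25 39 18

The first element of pre-order is the root; it splits in-order into left and right subtrees.
Root 18: left subtree has 1 node {10}, right has 6 {34, 15, 21, 7, 25, 39}.
  Root 39: left subtree has 5 nodes {34, 15, 21, 7, 25}, right has 0 { }.
    Root 25: left subtree has 4 nodes {34, 15, 21, 7}, right has 0 { }.
      Root 21: left subtree has 2 nodes {34, 15}, right has 1 {7}.
        Root 34: left subtree has 0 nodes { }, right has 1 {15}.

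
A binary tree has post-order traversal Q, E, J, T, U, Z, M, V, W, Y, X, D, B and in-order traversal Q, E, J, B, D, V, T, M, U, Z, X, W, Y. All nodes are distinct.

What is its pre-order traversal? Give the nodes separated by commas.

The last element of post-order is the root; it splits in-order into left and right subtrees.
Root B: left subtree has 3 nodes {Q, E, J}, right has 9 {D, V, T, M, U, Z, X, W, Y}.
  Root J: left subtree has 2 nodes {Q, E}, right has 0 { }.
    Root E: left subtree has 1 node {Q}, right has 0 { }.
  Root D: left subtree has 0 nodes { }, right has 8 {V, T, M, U, Z, X, W, Y}.
    Root X: left subtree has 5 nodes {V, T, M, U, Z}, right has 2 {W, Y}.
      Root V: left subtree has 0 nodes { }, right has 4 {T, M, U, Z}.
        Root M: left subtree has 1 node {T}, right has 2 {U, Z}.
          Root Z: left subtree has 1 node {U}, right has 0 { }.
      Root Y: left subtree has 1 node {W}, right has 0 { }.

B, J, E, Q, D, X, V, M, T, Z, U, Y, W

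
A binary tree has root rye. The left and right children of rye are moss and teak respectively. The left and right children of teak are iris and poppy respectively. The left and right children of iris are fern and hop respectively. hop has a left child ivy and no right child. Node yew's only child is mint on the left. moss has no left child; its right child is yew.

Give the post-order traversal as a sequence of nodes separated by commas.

Post-order visits the left subtree, then the right subtree, then the node.
At rye: go left to moss.
  At moss: no left child.
  At moss: go right to yew.
    At yew: go left to mint.
      mint is a leaf — visit mint.
    At yew: no right child.
    Visit yew.
  Visit moss.
At rye: go right to teak.
  At teak: go left to iris.
    At iris: go left to fern.
      fern is a leaf — visit fern.
    At iris: go right to hop.
      At hop: go left to ivy.
        ivy is a leaf — visit ivy.
      At hop: no right child.
      Visit hop.
    Visit iris.
  At teak: go right to poppy.
    poppy is a leaf — visit poppy.
  Visit teak.
Visit rye.

mint, yew, moss, fern, ivy, hop, iris, poppy, teak, rye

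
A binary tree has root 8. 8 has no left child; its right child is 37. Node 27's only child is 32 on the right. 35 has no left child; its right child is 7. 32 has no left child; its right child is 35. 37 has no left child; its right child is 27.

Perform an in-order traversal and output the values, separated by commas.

8, 37, 27, 32, 35, 7

In-order visits the left subtree, then the node, then the right subtree.
At 8: no left child.
Visit 8.
At 8: go right to 37.
  At 37: no left child.
  Visit 37.
  At 37: go right to 27.
    At 27: no left child.
    Visit 27.
    At 27: go right to 32.
      At 32: no left child.
      Visit 32.
      At 32: go right to 35.
        At 35: no left child.
        Visit 35.
        At 35: go right to 7.
          7 is a leaf — visit 7.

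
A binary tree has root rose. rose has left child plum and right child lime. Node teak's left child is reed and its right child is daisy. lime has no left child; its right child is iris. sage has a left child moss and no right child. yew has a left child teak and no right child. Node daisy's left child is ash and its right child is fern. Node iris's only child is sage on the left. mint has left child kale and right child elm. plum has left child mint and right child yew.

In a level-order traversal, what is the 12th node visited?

Level-order visits nodes level by level from the root, left to right within each level.
Level 0: rose
Level 1: plum, lime
Level 2: mint, yew, iris
Level 3: kale, elm, teak, sage
Level 4: reed, daisy, moss
Level 5: ash, fern
Full level-order sequence: rose, plum, lime, mint, yew, iris, kale, elm, teak, sage, reed, daisy, moss, ash, fern.

daisy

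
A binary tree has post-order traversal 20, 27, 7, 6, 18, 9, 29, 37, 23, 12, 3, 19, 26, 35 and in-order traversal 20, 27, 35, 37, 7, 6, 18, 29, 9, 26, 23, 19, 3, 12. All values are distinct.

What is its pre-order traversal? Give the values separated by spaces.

35 27 20 26 37 29 18 6 7 9 19 23 3 12

The last element of post-order is the root; it splits in-order into left and right subtrees.
Root 35: left subtree has 2 nodes {20, 27}, right has 11 {37, 7, 6, 18, 29, 9, 26, 23, 19, 3, 12}.
  Root 27: left subtree has 1 node {20}, right has 0 { }.
  Root 26: left subtree has 6 nodes {37, 7, 6, 18, 29, 9}, right has 4 {23, 19, 3, 12}.
    Root 37: left subtree has 0 nodes { }, right has 5 {7, 6, 18, 29, 9}.
      Root 29: left subtree has 3 nodes {7, 6, 18}, right has 1 {9}.
        Root 18: left subtree has 2 nodes {7, 6}, right has 0 { }.
          Root 6: left subtree has 1 node {7}, right has 0 { }.
    Root 19: left subtree has 1 node {23}, right has 2 {3, 12}.
      Root 3: left subtree has 0 nodes { }, right has 1 {12}.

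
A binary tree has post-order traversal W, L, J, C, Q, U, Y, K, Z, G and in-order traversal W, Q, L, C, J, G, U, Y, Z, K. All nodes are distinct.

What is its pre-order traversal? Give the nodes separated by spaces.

G Q W C L J Z Y U K

The last element of post-order is the root; it splits in-order into left and right subtrees.
Root G: left subtree has 5 nodes {W, Q, L, C, J}, right has 4 {U, Y, Z, K}.
  Root Q: left subtree has 1 node {W}, right has 3 {L, C, J}.
    Root C: left subtree has 1 node {L}, right has 1 {J}.
  Root Z: left subtree has 2 nodes {U, Y}, right has 1 {K}.
    Root Y: left subtree has 1 node {U}, right has 0 { }.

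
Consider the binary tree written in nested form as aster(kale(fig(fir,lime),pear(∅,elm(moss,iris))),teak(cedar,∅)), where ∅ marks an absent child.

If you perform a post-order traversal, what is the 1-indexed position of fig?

3

Post-order visits the left subtree, then the right subtree, then the node.
At aster: go left to kale.
  At kale: go left to fig.
    At fig: go left to fir.
      fir is a leaf — visit fir.
    At fig: go right to lime.
      lime is a leaf — visit lime.
    Visit fig.
  At kale: go right to pear.
    At pear: no left child.
    At pear: go right to elm.
      At elm: go left to moss.
        moss is a leaf — visit moss.
      At elm: go right to iris.
        iris is a leaf — visit iris.
      Visit elm.
    Visit pear.
  Visit kale.
At aster: go right to teak.
  At teak: go left to cedar.
    cedar is a leaf — visit cedar.
  At teak: no right child.
  Visit teak.
Visit aster.
Full post-order sequence: fir, lime, fig, moss, iris, elm, pear, kale, cedar, teak, aster.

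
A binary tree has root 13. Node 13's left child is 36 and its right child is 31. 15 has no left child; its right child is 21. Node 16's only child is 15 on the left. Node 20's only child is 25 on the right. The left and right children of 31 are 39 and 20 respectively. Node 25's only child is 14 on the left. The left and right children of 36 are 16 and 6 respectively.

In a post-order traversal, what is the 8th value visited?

25

Post-order visits the left subtree, then the right subtree, then the node.
At 13: go left to 36.
  At 36: go left to 16.
    At 16: go left to 15.
      At 15: no left child.
      At 15: go right to 21.
        21 is a leaf — visit 21.
      Visit 15.
    At 16: no right child.
    Visit 16.
  At 36: go right to 6.
    6 is a leaf — visit 6.
  Visit 36.
At 13: go right to 31.
  At 31: go left to 39.
    39 is a leaf — visit 39.
  At 31: go right to 20.
    At 20: no left child.
    At 20: go right to 25.
      At 25: go left to 14.
        14 is a leaf — visit 14.
      At 25: no right child.
      Visit 25.
    Visit 20.
  Visit 31.
Visit 13.
Full post-order sequence: 21, 15, 16, 6, 36, 39, 14, 25, 20, 31, 13.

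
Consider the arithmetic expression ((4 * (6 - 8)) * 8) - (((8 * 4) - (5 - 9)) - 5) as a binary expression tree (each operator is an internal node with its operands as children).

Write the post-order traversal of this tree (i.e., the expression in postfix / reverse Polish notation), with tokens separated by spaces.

4 6 8 - * 8 * 8 4 * 5 9 - - 5 - -

Post-order on an expression tree gives postfix notation: for each operator, emit left operand, right operand, then the operator.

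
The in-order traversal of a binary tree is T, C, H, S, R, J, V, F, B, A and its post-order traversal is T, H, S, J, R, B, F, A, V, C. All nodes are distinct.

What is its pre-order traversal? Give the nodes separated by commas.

The last element of post-order is the root; it splits in-order into left and right subtrees.
Root C: left subtree has 1 node {T}, right has 8 {H, S, R, J, V, F, B, A}.
  Root V: left subtree has 4 nodes {H, S, R, J}, right has 3 {F, B, A}.
    Root R: left subtree has 2 nodes {H, S}, right has 1 {J}.
      Root S: left subtree has 1 node {H}, right has 0 { }.
    Root A: left subtree has 2 nodes {F, B}, right has 0 { }.
      Root F: left subtree has 0 nodes { }, right has 1 {B}.

C, T, V, R, S, H, J, A, F, B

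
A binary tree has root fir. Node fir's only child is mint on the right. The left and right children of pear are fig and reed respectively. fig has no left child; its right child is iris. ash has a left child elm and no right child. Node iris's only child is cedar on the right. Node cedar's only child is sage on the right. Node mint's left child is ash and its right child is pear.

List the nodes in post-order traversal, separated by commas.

Post-order visits the left subtree, then the right subtree, then the node.
At fir: no left child.
At fir: go right to mint.
  At mint: go left to ash.
    At ash: go left to elm.
      elm is a leaf — visit elm.
    At ash: no right child.
    Visit ash.
  At mint: go right to pear.
    At pear: go left to fig.
      At fig: no left child.
      At fig: go right to iris.
        At iris: no left child.
        At iris: go right to cedar.
          At cedar: no left child.
          At cedar: go right to sage.
            sage is a leaf — visit sage.
          Visit cedar.
        Visit iris.
      Visit fig.
    At pear: go right to reed.
      reed is a leaf — visit reed.
    Visit pear.
  Visit mint.
Visit fir.

elm, ash, sage, cedar, iris, fig, reed, pear, mint, fir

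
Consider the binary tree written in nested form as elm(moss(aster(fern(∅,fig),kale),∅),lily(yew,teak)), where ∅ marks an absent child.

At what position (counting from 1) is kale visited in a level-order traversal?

8

Level-order visits nodes level by level from the root, left to right within each level.
Level 0: elm
Level 1: moss, lily
Level 2: aster, yew, teak
Level 3: fern, kale
Level 4: fig
Full level-order sequence: elm, moss, lily, aster, yew, teak, fern, kale, fig.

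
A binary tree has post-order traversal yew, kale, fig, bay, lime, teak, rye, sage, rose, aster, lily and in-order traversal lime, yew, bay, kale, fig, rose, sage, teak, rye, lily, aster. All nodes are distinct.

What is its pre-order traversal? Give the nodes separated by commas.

The last element of post-order is the root; it splits in-order into left and right subtrees.
Root lily: left subtree has 9 nodes {lime, yew, bay, kale, fig, rose, sage, teak, rye}, right has 1 {aster}.
  Root rose: left subtree has 5 nodes {lime, yew, bay, kale, fig}, right has 3 {sage, teak, rye}.
    Root lime: left subtree has 0 nodes { }, right has 4 {yew, bay, kale, fig}.
      Root bay: left subtree has 1 node {yew}, right has 2 {kale, fig}.
        Root fig: left subtree has 1 node {kale}, right has 0 { }.
    Root sage: left subtree has 0 nodes { }, right has 2 {teak, rye}.
      Root rye: left subtree has 1 node {teak}, right has 0 { }.

lily, rose, lime, bay, yew, fig, kale, sage, rye, teak, aster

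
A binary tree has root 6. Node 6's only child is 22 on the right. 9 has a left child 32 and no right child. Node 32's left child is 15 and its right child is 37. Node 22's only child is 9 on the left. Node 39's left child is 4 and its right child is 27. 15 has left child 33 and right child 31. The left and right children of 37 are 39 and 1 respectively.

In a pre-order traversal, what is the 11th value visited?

Pre-order visits the node, then its left subtree, then its right subtree.
Visit 6.
At 6: no left child.
At 6: go right to 22.
  Visit 22.
  At 22: go left to 9.
    Visit 9.
    At 9: go left to 32.
      Visit 32.
      At 32: go left to 15.
        Visit 15.
        At 15: go left to 33.
          33 is a leaf — visit 33.
        At 15: go right to 31.
          31 is a leaf — visit 31.
      At 32: go right to 37.
        Visit 37.
        At 37: go left to 39.
          Visit 39.
          At 39: go left to 4.
            4 is a leaf — visit 4.
          At 39: go right to 27.
            27 is a leaf — visit 27.
        At 37: go right to 1.
          1 is a leaf — visit 1.
    At 9: no right child.
  At 22: no right child.
Full pre-order sequence: 6, 22, 9, 32, 15, 33, 31, 37, 39, 4, 27, 1.

27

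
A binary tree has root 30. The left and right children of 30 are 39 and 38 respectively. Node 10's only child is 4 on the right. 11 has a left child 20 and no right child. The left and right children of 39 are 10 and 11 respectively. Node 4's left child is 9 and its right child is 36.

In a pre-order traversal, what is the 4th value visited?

4

Pre-order visits the node, then its left subtree, then its right subtree.
Visit 30.
At 30: go left to 39.
  Visit 39.
  At 39: go left to 10.
    Visit 10.
    At 10: no left child.
    At 10: go right to 4.
      Visit 4.
      At 4: go left to 9.
        9 is a leaf — visit 9.
      At 4: go right to 36.
        36 is a leaf — visit 36.
  At 39: go right to 11.
    Visit 11.
    At 11: go left to 20.
      20 is a leaf — visit 20.
    At 11: no right child.
At 30: go right to 38.
  38 is a leaf — visit 38.
Full pre-order sequence: 30, 39, 10, 4, 9, 36, 11, 20, 38.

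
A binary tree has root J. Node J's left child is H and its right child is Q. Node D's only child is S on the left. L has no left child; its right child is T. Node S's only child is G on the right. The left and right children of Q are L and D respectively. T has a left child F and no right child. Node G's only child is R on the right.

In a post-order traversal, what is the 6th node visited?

Post-order visits the left subtree, then the right subtree, then the node.
At J: go left to H.
  H is a leaf — visit H.
At J: go right to Q.
  At Q: go left to L.
    At L: no left child.
    At L: go right to T.
      At T: go left to F.
        F is a leaf — visit F.
      At T: no right child.
      Visit T.
    Visit L.
  At Q: go right to D.
    At D: go left to S.
      At S: no left child.
      At S: go right to G.
        At G: no left child.
        At G: go right to R.
          R is a leaf — visit R.
        Visit G.
      Visit S.
    At D: no right child.
    Visit D.
  Visit Q.
Visit J.
Full post-order sequence: H, F, T, L, R, G, S, D, Q, J.

G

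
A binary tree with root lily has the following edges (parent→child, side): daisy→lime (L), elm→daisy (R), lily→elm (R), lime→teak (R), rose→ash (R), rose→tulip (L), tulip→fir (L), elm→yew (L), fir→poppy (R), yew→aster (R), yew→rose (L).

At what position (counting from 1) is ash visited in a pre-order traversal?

Pre-order visits the node, then its left subtree, then its right subtree.
Visit lily.
At lily: no left child.
At lily: go right to elm.
  Visit elm.
  At elm: go left to yew.
    Visit yew.
    At yew: go left to rose.
      Visit rose.
      At rose: go left to tulip.
        Visit tulip.
        At tulip: go left to fir.
          Visit fir.
          At fir: no left child.
          At fir: go right to poppy.
            poppy is a leaf — visit poppy.
        At tulip: no right child.
      At rose: go right to ash.
        ash is a leaf — visit ash.
    At yew: go right to aster.
      aster is a leaf — visit aster.
  At elm: go right to daisy.
    Visit daisy.
    At daisy: go left to lime.
      Visit lime.
      At lime: no left child.
      At lime: go right to teak.
        teak is a leaf — visit teak.
    At daisy: no right child.
Full pre-order sequence: lily, elm, yew, rose, tulip, fir, poppy, ash, aster, daisy, lime, teak.

8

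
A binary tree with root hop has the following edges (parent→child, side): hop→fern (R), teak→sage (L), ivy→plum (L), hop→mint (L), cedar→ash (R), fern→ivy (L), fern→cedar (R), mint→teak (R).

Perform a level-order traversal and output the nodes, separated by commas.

Level-order visits nodes level by level from the root, left to right within each level.
Level 0: hop
Level 1: mint, fern
Level 2: teak, ivy, cedar
Level 3: sage, plum, ash

hop, mint, fern, teak, ivy, cedar, sage, plum, ash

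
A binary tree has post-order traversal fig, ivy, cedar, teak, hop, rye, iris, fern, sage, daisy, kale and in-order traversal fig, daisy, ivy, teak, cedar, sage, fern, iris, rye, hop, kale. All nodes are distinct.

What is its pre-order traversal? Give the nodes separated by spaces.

kale daisy fig sage teak ivy cedar fern iris rye hop

The last element of post-order is the root; it splits in-order into left and right subtrees.
Root kale: left subtree has 10 nodes {fig, daisy, ivy, teak, cedar, sage, fern, iris, rye, hop}, right has 0 { }.
  Root daisy: left subtree has 1 node {fig}, right has 8 {ivy, teak, cedar, sage, fern, iris, rye, hop}.
    Root sage: left subtree has 3 nodes {ivy, teak, cedar}, right has 4 {fern, iris, rye, hop}.
      Root teak: left subtree has 1 node {ivy}, right has 1 {cedar}.
      Root fern: left subtree has 0 nodes { }, right has 3 {iris, rye, hop}.
        Root iris: left subtree has 0 nodes { }, right has 2 {rye, hop}.
          Root rye: left subtree has 0 nodes { }, right has 1 {hop}.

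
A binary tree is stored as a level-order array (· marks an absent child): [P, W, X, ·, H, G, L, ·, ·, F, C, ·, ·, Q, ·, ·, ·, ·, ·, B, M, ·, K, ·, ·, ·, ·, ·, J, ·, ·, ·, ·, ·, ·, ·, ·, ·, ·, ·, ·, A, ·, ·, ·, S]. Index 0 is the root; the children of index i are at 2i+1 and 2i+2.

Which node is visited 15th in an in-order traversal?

In-order visits the left subtree, then the node, then the right subtree.
At P: go left to W.
  At W: no left child.
  Visit W.
  At W: go right to H.
    At H: go left to F.
      At F: go left to B.
        B is a leaf — visit B.
      Visit F.
      At F: go right to M.
        At M: go left to A.
          A is a leaf — visit A.
        Visit M.
        At M: no right child.
    Visit H.
    At H: go right to C.
      At C: no left child.
      Visit C.
      At C: go right to K.
        At K: go left to S.
          S is a leaf — visit S.
        Visit K.
        At K: no right child.
Visit P.
At P: go right to X.
  At X: go left to G.
    G is a leaf — visit G.
  Visit X.
  At X: go right to L.
    At L: go left to Q.
      At Q: no left child.
      Visit Q.
      At Q: go right to J.
        J is a leaf — visit J.
    Visit L.
    At L: no right child.
Full in-order sequence: W, B, F, A, M, H, C, S, K, P, G, X, Q, J, L.

L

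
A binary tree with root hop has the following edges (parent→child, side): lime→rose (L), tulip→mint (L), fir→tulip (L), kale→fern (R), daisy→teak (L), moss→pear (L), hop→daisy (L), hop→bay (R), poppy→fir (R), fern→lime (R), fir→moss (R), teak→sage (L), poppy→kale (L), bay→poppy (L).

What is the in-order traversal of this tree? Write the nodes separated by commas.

sage, teak, daisy, hop, kale, fern, rose, lime, poppy, mint, tulip, fir, pear, moss, bay

In-order visits the left subtree, then the node, then the right subtree.
At hop: go left to daisy.
  At daisy: go left to teak.
    At teak: go left to sage.
      sage is a leaf — visit sage.
    Visit teak.
    At teak: no right child.
  Visit daisy.
  At daisy: no right child.
Visit hop.
At hop: go right to bay.
  At bay: go left to poppy.
    At poppy: go left to kale.
      At kale: no left child.
      Visit kale.
      At kale: go right to fern.
        At fern: no left child.
        Visit fern.
        At fern: go right to lime.
          At lime: go left to rose.
            rose is a leaf — visit rose.
          Visit lime.
          At lime: no right child.
    Visit poppy.
    At poppy: go right to fir.
      At fir: go left to tulip.
        At tulip: go left to mint.
          mint is a leaf — visit mint.
        Visit tulip.
        At tulip: no right child.
      Visit fir.
      At fir: go right to moss.
        At moss: go left to pear.
          pear is a leaf — visit pear.
        Visit moss.
        At moss: no right child.
  Visit bay.
  At bay: no right child.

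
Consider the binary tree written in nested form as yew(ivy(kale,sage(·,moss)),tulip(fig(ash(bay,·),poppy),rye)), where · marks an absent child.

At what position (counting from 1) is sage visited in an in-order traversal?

In-order visits the left subtree, then the node, then the right subtree.
At yew: go left to ivy.
  At ivy: go left to kale.
    kale is a leaf — visit kale.
  Visit ivy.
  At ivy: go right to sage.
    At sage: no left child.
    Visit sage.
    At sage: go right to moss.
      moss is a leaf — visit moss.
Visit yew.
At yew: go right to tulip.
  At tulip: go left to fig.
    At fig: go left to ash.
      At ash: go left to bay.
        bay is a leaf — visit bay.
      Visit ash.
      At ash: no right child.
    Visit fig.
    At fig: go right to poppy.
      poppy is a leaf — visit poppy.
  Visit tulip.
  At tulip: go right to rye.
    rye is a leaf — visit rye.
Full in-order sequence: kale, ivy, sage, moss, yew, bay, ash, fig, poppy, tulip, rye.

3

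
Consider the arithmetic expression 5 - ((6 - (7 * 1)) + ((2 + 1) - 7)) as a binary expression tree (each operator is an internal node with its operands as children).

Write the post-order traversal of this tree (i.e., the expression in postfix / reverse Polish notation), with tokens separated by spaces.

5 6 7 1 * - 2 1 + 7 - + -

Post-order on an expression tree gives postfix notation: for each operator, emit left operand, right operand, then the operator.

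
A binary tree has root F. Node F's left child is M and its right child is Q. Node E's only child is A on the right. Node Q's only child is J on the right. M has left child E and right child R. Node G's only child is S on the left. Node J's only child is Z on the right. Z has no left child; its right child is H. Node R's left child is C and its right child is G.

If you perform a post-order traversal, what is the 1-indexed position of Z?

Post-order visits the left subtree, then the right subtree, then the node.
At F: go left to M.
  At M: go left to E.
    At E: no left child.
    At E: go right to A.
      A is a leaf — visit A.
    Visit E.
  At M: go right to R.
    At R: go left to C.
      C is a leaf — visit C.
    At R: go right to G.
      At G: go left to S.
        S is a leaf — visit S.
      At G: no right child.
      Visit G.
    Visit R.
  Visit M.
At F: go right to Q.
  At Q: no left child.
  At Q: go right to J.
    At J: no left child.
    At J: go right to Z.
      At Z: no left child.
      At Z: go right to H.
        H is a leaf — visit H.
      Visit Z.
    Visit J.
  Visit Q.
Visit F.
Full post-order sequence: A, E, C, S, G, R, M, H, Z, J, Q, F.

9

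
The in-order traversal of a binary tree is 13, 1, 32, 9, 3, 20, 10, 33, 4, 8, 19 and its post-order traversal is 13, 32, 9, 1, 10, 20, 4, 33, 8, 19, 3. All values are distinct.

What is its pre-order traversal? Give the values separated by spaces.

3 1 13 9 32 19 8 33 20 10 4

The last element of post-order is the root; it splits in-order into left and right subtrees.
Root 3: left subtree has 4 nodes {13, 1, 32, 9}, right has 6 {20, 10, 33, 4, 8, 19}.
  Root 1: left subtree has 1 node {13}, right has 2 {32, 9}.
    Root 9: left subtree has 1 node {32}, right has 0 { }.
  Root 19: left subtree has 5 nodes {20, 10, 33, 4, 8}, right has 0 { }.
    Root 8: left subtree has 4 nodes {20, 10, 33, 4}, right has 0 { }.
      Root 33: left subtree has 2 nodes {20, 10}, right has 1 {4}.
        Root 20: left subtree has 0 nodes { }, right has 1 {10}.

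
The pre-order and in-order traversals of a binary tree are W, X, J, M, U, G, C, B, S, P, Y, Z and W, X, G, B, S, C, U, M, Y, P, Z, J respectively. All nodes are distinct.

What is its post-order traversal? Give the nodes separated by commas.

S, B, C, G, U, Y, Z, P, M, J, X, W

The first element of pre-order is the root; it splits in-order into left and right subtrees.
Root W: left subtree has 0 nodes { }, right has 11 {X, G, B, S, C, U, M, Y, P, Z, J}.
  Root X: left subtree has 0 nodes { }, right has 10 {G, B, S, C, U, M, Y, P, Z, J}.
    Root J: left subtree has 9 nodes {G, B, S, C, U, M, Y, P, Z}, right has 0 { }.
      Root M: left subtree has 5 nodes {G, B, S, C, U}, right has 3 {Y, P, Z}.
        Root U: left subtree has 4 nodes {G, B, S, C}, right has 0 { }.
          Root G: left subtree has 0 nodes { }, right has 3 {B, S, C}.
            Root C: left subtree has 2 nodes {B, S}, right has 0 { }.
              Root B: left subtree has 0 nodes { }, right has 1 {S}.
        Root P: left subtree has 1 node {Y}, right has 1 {Z}.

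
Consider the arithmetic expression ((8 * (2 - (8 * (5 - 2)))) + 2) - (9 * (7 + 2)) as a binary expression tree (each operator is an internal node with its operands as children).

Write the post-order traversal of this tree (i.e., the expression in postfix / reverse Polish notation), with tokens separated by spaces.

8 2 8 5 2 - * - * 2 + 9 7 2 + * -

Post-order on an expression tree gives postfix notation: for each operator, emit left operand, right operand, then the operator.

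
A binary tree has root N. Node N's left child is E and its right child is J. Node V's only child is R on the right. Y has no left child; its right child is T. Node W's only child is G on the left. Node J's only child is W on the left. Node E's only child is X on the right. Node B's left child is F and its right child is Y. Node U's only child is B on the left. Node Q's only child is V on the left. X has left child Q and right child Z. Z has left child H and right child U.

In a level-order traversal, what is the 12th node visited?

R

Level-order visits nodes level by level from the root, left to right within each level.
Level 0: N
Level 1: E, J
Level 2: X, W
Level 3: Q, Z, G
Level 4: V, H, U
Level 5: R, B
Level 6: F, Y
Level 7: T
Full level-order sequence: N, E, J, X, W, Q, Z, G, V, H, U, R, B, F, Y, T.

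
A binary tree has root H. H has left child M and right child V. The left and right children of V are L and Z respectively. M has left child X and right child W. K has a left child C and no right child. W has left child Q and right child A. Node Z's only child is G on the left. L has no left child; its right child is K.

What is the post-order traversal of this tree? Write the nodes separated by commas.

X, Q, A, W, M, C, K, L, G, Z, V, H

Post-order visits the left subtree, then the right subtree, then the node.
At H: go left to M.
  At M: go left to X.
    X is a leaf — visit X.
  At M: go right to W.
    At W: go left to Q.
      Q is a leaf — visit Q.
    At W: go right to A.
      A is a leaf — visit A.
    Visit W.
  Visit M.
At H: go right to V.
  At V: go left to L.
    At L: no left child.
    At L: go right to K.
      At K: go left to C.
        C is a leaf — visit C.
      At K: no right child.
      Visit K.
    Visit L.
  At V: go right to Z.
    At Z: go left to G.
      G is a leaf — visit G.
    At Z: no right child.
    Visit Z.
  Visit V.
Visit H.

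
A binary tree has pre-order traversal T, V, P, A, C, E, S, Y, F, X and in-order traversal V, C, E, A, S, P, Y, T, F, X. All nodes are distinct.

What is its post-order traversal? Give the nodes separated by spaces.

The first element of pre-order is the root; it splits in-order into left and right subtrees.
Root T: left subtree has 7 nodes {V, C, E, A, S, P, Y}, right has 2 {F, X}.
  Root V: left subtree has 0 nodes { }, right has 6 {C, E, A, S, P, Y}.
    Root P: left subtree has 4 nodes {C, E, A, S}, right has 1 {Y}.
      Root A: left subtree has 2 nodes {C, E}, right has 1 {S}.
        Root C: left subtree has 0 nodes { }, right has 1 {E}.
  Root F: left subtree has 0 nodes { }, right has 1 {X}.

E C S A Y P V X F T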